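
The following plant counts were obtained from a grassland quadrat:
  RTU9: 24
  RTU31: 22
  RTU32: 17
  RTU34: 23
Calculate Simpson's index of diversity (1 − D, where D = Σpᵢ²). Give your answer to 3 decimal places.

0.746

Total N = 24+22+17+23 = 86, so the proportions are 0.27907, 0.25581, 0.19767, 0.26744 (working shown to 5 dp, full precision carried).
D = 0.27907² + 0.25581² + 0.19767² + 0.26744² = 0.07788 + 0.06544 + 0.03908 + 0.07153 = 0.25392.
So 1 − D = 0.74608, i.e. 0.746 to 3 decimal places.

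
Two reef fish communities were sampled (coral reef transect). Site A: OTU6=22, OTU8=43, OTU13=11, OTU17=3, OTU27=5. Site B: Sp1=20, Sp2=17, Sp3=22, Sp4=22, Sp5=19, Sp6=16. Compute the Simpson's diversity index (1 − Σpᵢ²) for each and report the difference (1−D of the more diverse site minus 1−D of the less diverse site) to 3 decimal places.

0.184

Site A: N=84, proportions 0.2619, 0.5119, 0.13095, 0.03571, 0.05952, giving 1−D = 0.64739 (working shown to 5 dp, full precision carried).
Site B: N=116, proportions 0.17241, 0.14655, 0.18966, 0.18966, 0.16379, 0.13793, giving 1−D = 0.83100.
Difference = |0.64739 − 0.83100| = 0.18361, i.e. 0.184 to 3 decimal places.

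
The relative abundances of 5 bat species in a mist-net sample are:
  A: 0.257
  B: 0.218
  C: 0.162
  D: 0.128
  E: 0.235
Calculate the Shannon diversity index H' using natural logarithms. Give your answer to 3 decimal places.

1.580

Each pᵢ ln pᵢ term (working shown to 5 dp, full precision carried): 0.257×(-1.35868)=-0.34918, 0.218×(-1.52326)=-0.33207, 0.162×(-1.82016)=-0.29487, 0.128×(-2.05573)=-0.26313, 0.235×(-1.44817)=-0.34032.
Sum = -1.57957, so H' = 1.580.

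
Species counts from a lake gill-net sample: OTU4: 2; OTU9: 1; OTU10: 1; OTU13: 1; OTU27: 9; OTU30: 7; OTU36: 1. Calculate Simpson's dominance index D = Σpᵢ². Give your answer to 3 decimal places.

0.285

Total N = 2+1+1+1+9+7+1 = 22, so the proportions are 0.09091, 0.04545, 0.04545, 0.04545, 0.40909, 0.31818, 0.04545 (working shown to 5 dp, full precision carried).
D = 0.09091² + 0.04545² + 0.04545² + 0.04545² + 0.40909² + 0.31818² + 0.04545² = 0.00826 + 0.00207 + 0.00207 + 0.00207 + 0.16736 + 0.10124 + 0.00207 = 0.28512.
To 3 decimal places, D = 0.285.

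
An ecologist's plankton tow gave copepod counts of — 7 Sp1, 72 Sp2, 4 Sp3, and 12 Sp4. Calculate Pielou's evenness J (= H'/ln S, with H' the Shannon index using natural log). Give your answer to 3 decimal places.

0.575

Total N = 7+72+4+12 = 95, so the proportions are 0.07368, 0.75789, 0.04211, 0.12632 (working shown to 5 dp, full precision carried).
H' = −Σ pᵢ ln pᵢ = −((-0.19217) + (-0.21010) + (-0.13337) + (-0.26134)) = 0.79698.
With S = 4 species, ln S = 1.38629, so J = 0.79698/1.38629 = 0.57490, i.e. 0.575 to 3 decimal places.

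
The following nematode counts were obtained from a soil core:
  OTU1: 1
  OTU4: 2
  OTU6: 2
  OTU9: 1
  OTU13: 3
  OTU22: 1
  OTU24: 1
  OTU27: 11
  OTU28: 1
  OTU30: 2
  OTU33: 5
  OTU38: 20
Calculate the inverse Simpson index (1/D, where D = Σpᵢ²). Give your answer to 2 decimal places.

Total N = 1+2+2+1+3+1+1+11+1+2+5+20 = 50, so the proportions are 0.02, 0.04, 0.04, 0.02, 0.06, 0.02, 0.02, 0.22, 0.02, 0.04, 0.1, 0.4 (working shown to 6 dp, full precision carried).
D = 0.02² + 0.04² + 0.04² + 0.02² + 0.06² + 0.02² + 0.02² + 0.22² + 0.02² + 0.04² + 0.1² + 0.4² = 0.000400 + 0.001600 + 0.001600 + 0.000400 + 0.003600 + 0.000400 + 0.000400 + 0.048400 + 0.000400 + 0.001600 + 0.010000 + 0.160000 = 0.228800.
So 1/D = 4.3706, i.e. 4.37 to 2 decimal places.

4.37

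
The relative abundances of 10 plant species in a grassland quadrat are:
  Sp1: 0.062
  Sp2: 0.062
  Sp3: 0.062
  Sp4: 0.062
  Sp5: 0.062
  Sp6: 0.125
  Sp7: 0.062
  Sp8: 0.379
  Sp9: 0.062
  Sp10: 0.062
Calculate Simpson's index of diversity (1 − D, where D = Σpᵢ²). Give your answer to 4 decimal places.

D = 0.062² + 0.062² + 0.062² + 0.062² + 0.062² + 0.125² + 0.062² + 0.379² + 0.062² + 0.062² = 0.003844 + 0.003844 + 0.003844 + 0.003844 + 0.003844 + 0.015625 + 0.003844 + 0.143641 + 0.003844 + 0.003844 = 0.190018 (working shown to 6 dp, full precision carried).
So 1 − D = 0.809982, i.e. 0.8100 to 4 decimal places.

0.8100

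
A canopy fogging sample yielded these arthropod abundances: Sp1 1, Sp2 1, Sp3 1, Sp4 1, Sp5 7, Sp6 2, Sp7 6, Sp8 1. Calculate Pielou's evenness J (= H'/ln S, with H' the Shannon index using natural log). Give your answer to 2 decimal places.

Total N = 1+1+1+1+7+2+6+1 = 20, so the proportions are 0.05, 0.05, 0.05, 0.05, 0.35, 0.1, 0.3, 0.05 (working shown to 4 dp, full precision carried).
H' = −Σ pᵢ ln pᵢ = −((-0.1498) + (-0.1498) + (-0.1498) + (-0.1498) + (-0.3674) + (-0.2303) + (-0.3612) + (-0.1498)) = 1.7078.
With S = 8 species, ln S = 2.0794, so J = 1.7078/2.0794 = 0.8213, i.e. 0.82 to 2 decimal places.

0.82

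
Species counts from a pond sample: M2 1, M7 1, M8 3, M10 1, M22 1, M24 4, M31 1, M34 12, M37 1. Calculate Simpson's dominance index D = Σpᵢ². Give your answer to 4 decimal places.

Total N = 1+1+3+1+1+4+1+12+1 = 25, so the proportions are 0.04, 0.04, 0.12, 0.04, 0.04, 0.16, 0.04, 0.48, 0.04 (working shown to 6 dp, full precision carried).
D = 0.04² + 0.04² + 0.12² + 0.04² + 0.04² + 0.16² + 0.04² + 0.48² + 0.04² = 0.001600 + 0.001600 + 0.014400 + 0.001600 + 0.001600 + 0.025600 + 0.001600 + 0.230400 + 0.001600 = 0.280000.
To 4 decimal places, D = 0.2800.

0.2800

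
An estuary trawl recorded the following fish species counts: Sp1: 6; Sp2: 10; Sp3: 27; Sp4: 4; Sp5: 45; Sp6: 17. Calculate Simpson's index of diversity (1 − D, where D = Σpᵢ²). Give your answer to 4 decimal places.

0.7311

Total N = 6+10+27+4+45+17 = 109, so the proportions are 0.055046, 0.091743, 0.247706, 0.036697, 0.412844, 0.155963 (working shown to 6 dp, full precision carried).
D = 0.055046² + 0.091743² + 0.247706² + 0.036697² + 0.412844² + 0.155963² = 0.003030 + 0.008417 + 0.061358 + 0.001347 + 0.170440 + 0.024325 = 0.268917.
So 1 − D = 0.731083, i.e. 0.7311 to 4 decimal places.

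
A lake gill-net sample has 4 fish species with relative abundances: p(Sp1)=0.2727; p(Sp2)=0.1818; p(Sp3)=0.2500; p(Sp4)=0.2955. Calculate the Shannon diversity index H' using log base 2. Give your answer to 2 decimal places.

Each pᵢ log₂ pᵢ term (working shown to 4 dp, full precision carried): 0.2727×(-1.8746)=-0.5112, 0.1818×(-2.4596)=-0.4472, 0.25×(-2.0000)=-0.5000, 0.2955×(-1.7588)=-0.5197.
Sum = -1.9781, so H' = 1.98.

1.98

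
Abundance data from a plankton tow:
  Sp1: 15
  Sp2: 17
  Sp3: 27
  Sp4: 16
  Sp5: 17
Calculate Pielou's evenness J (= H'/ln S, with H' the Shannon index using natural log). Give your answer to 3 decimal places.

Total N = 15+17+27+16+17 = 92, so the proportions are 0.16304, 0.18478, 0.29348, 0.17391, 0.18478 (working shown to 5 dp, full precision carried).
H' = −Σ pᵢ ln pᵢ = −((-0.29572) + (-0.31202) + (-0.35979) + (-0.30421) + (-0.31202)) = 1.58376.
With S = 5 species, ln S = 1.60944, so J = 1.58376/1.60944 = 0.98404, i.e. 0.984 to 3 decimal places.

0.984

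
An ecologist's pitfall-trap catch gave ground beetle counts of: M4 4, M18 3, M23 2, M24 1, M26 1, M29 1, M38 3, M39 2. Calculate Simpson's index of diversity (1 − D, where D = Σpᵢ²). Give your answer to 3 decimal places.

0.844

Total N = 4+3+2+1+1+1+3+2 = 17, so the proportions are 0.23529, 0.17647, 0.11765, 0.05882, 0.05882, 0.05882, 0.17647, 0.11765 (working shown to 5 dp, full precision carried).
D = 0.23529² + 0.17647² + 0.11765² + 0.05882² + 0.05882² + 0.05882² + 0.17647² + 0.11765² = 0.05536 + 0.03114 + 0.01384 + 0.00346 + 0.00346 + 0.00346 + 0.03114 + 0.01384 = 0.15571.
So 1 − D = 0.84429, i.e. 0.844 to 3 decimal places.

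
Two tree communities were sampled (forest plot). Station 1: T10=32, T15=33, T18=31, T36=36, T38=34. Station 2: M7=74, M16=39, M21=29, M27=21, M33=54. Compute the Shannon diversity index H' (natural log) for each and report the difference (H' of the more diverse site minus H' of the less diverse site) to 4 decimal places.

Station 1: N=166, proportions 0.1927711, 0.1987952, 0.186747, 0.2168675, 0.2048193, giving H' = 1.6081032 (working shown to 7 dp, full precision carried).
Station 2: N=217, proportions 0.3410138, 0.1797235, 0.1336406, 0.0967742, 0.2488479, giving H' = 1.5164346.
Difference = |1.6081032 − 1.5164346| = 0.0916686, i.e. 0.0917 to 4 decimal places.

0.0917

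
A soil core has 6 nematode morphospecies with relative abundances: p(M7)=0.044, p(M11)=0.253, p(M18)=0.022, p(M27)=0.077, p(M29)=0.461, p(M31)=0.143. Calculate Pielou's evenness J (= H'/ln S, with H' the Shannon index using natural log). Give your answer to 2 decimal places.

H' = −Σ pᵢ ln pᵢ = −((-0.1374) + (-0.3477) + (-0.0840) + (-0.1974) + (-0.3570) + (-0.2781)) = 1.4016 (working shown to 4 dp, full precision carried).
With S = 6 species, ln S = 1.7918, so J = 1.4016/1.7918 = 0.7823, i.e. 0.78 to 2 decimal places.

0.78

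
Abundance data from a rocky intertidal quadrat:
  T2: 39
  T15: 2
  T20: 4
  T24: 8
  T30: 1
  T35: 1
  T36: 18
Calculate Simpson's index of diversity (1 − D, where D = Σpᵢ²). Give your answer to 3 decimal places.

0.638

Total N = 39+2+4+8+1+1+18 = 73, so the proportions are 0.53425, 0.0274, 0.05479, 0.10959, 0.0137, 0.0137, 0.24658 (working shown to 5 dp, full precision carried).
D = 0.53425² + 0.0274² + 0.05479² + 0.10959² + 0.0137² + 0.0137² + 0.24658² = 0.28542 + 0.00075 + 0.00300 + 0.01201 + 0.00019 + 0.00019 + 0.06080 = 0.36236.
So 1 − D = 0.63764, i.e. 0.638 to 3 decimal places.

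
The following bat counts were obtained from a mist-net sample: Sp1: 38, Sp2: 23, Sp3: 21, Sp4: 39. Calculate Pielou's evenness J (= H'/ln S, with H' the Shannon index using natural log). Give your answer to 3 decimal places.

Total N = 38+23+21+39 = 121, so the proportions are 0.31405, 0.19008, 0.17355, 0.32231 (working shown to 5 dp, full precision carried).
H' = −Σ pᵢ ln pᵢ = −((-0.36373) + (-0.31559) + (-0.30394) + (-0.36493)) = 1.34820.
With S = 4 species, ln S = 1.38629, so J = 1.34820/1.38629 = 0.97252, i.e. 0.973 to 3 decimal places.

0.973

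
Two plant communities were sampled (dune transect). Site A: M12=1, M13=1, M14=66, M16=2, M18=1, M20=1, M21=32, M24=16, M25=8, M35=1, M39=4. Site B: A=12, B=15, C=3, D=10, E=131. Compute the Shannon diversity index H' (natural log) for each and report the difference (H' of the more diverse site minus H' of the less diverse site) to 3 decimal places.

0.626

Site A: N=133, proportions 0.00752, 0.00752, 0.49624, 0.01504, 0.00752, 0.00752, 0.2406, 0.1203, 0.06015, 0.00752, 0.03008, giving H' = 1.46667 (working shown to 5 dp, full precision carried).
Site B: N=171, proportions 0.07018, 0.08772, 0.01754, 0.05848, 0.76608, giving H' = 0.84101.
Difference = |1.46667 − 0.84101| = 0.62566, i.e. 0.626 to 3 decimal places.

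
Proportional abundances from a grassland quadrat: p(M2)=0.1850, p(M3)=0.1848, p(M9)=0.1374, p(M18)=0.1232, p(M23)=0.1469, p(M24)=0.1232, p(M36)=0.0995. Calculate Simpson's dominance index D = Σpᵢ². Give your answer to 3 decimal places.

D = 0.185² + 0.1848² + 0.1374² + 0.1232² + 0.1469² + 0.1232² + 0.0995² = 0.03422 + 0.03415 + 0.01888 + 0.01518 + 0.02158 + 0.01518 + 0.00990 = 0.14909 (working shown to 5 dp, full precision carried).
To 3 decimal places, D = 0.149.

0.149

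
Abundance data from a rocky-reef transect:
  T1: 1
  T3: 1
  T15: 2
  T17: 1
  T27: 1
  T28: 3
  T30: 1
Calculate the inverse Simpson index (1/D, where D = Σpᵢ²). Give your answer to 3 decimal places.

Total N = 1+1+2+1+1+3+1 = 10, so the proportions are 0.1, 0.1, 0.2, 0.1, 0.1, 0.3, 0.1 (working shown to 7 dp, full precision carried).
D = 0.1² + 0.1² + 0.2² + 0.1² + 0.1² + 0.3² + 0.1² = 0.0100000 + 0.0100000 + 0.0400000 + 0.0100000 + 0.0100000 + 0.0900000 + 0.0100000 = 0.1800000.
So 1/D = 5.55556, i.e. 5.556 to 3 decimal places.

5.556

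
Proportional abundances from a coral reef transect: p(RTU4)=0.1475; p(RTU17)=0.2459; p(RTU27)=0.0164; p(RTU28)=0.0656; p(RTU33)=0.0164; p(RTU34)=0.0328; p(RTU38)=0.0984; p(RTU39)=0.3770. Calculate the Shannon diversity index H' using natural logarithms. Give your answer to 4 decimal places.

1.6488

Each pᵢ ln pᵢ term (working shown to 6 dp, full precision carried): 0.1475×(-1.913927)=-0.282304, 0.2459×(-1.402830)=-0.344956, 0.0164×(-4.110474)=-0.067412, 0.0656×(-2.724180)=-0.178706, 0.0164×(-4.110474)=-0.067412, 0.0328×(-3.417327)=-0.112088, 0.0984×(-2.318714)=-0.228162, 0.377×(-0.975510)=-0.367767.
Sum = -1.648807, so H' = 1.6488.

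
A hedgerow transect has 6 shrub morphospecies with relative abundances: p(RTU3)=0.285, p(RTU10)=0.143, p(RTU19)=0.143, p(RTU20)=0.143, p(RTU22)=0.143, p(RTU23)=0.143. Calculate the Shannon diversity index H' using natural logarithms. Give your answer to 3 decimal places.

1.748

Each pᵢ ln pᵢ term (working shown to 5 dp, full precision carried): 0.285×(-1.25527)=-0.35775, 0.143×(-1.94491)=-0.27812, 0.143×(-1.94491)=-0.27812, 0.143×(-1.94491)=-0.27812, 0.143×(-1.94491)=-0.27812, 0.143×(-1.94491)=-0.27812.
Sum = -1.74836, so H' = 1.748.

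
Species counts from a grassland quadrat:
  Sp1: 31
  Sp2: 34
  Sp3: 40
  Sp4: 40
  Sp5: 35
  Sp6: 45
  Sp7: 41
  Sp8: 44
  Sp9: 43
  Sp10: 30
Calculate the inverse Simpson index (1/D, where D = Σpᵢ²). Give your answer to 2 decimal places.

Total N = 31+34+40+40+35+45+41+44+43+30 = 383, so the proportions are 0.08094, 0.088773, 0.104439, 0.104439, 0.091384, 0.117493, 0.10705, 0.114883, 0.112272, 0.078329 (working shown to 6 dp, full precision carried).
D = 0.08094² + 0.088773² + 0.104439² + 0.104439² + 0.091384² + 0.117493² + 0.10705² + 0.114883² + 0.112272² + 0.078329² = 0.006551 + 0.007881 + 0.010907 + 0.010907 + 0.008351 + 0.013805 + 0.011460 + 0.013198 + 0.012605 + 0.006135 = 0.101800.
So 1/D = 9.8231, i.e. 9.82 to 2 decimal places.

9.82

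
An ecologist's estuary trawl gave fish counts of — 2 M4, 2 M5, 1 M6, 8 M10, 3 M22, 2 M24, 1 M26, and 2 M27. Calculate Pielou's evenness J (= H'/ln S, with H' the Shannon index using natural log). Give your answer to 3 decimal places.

0.881

Total N = 2+2+1+8+3+2+1+2 = 21, so the proportions are 0.09524, 0.09524, 0.04762, 0.38095, 0.14286, 0.09524, 0.04762, 0.09524 (working shown to 5 dp, full precision carried).
H' = −Σ pᵢ ln pᵢ = −((-0.22394) + (-0.22394) + (-0.14498) + (-0.36765) + (-0.27799) + (-0.22394) + (-0.14498) + (-0.22394)) = 1.83135.
With S = 8 species, ln S = 2.07944, so J = 1.83135/2.07944 = 0.88069, i.e. 0.881 to 3 decimal places.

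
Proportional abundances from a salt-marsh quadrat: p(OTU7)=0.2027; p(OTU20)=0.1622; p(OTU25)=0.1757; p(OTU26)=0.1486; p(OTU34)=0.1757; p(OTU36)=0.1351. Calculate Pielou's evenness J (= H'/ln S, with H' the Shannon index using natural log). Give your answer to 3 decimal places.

H' = −Σ pᵢ ln pᵢ = −((-0.32351) + (-0.29503) + (-0.30554) + (-0.28331) + (-0.30554) + (-0.27044)) = 1.78336 (working shown to 5 dp, full precision carried).
With S = 6 species, ln S = 1.79176, so J = 1.78336/1.79176 = 0.99531, i.e. 0.995 to 3 decimal places.

0.995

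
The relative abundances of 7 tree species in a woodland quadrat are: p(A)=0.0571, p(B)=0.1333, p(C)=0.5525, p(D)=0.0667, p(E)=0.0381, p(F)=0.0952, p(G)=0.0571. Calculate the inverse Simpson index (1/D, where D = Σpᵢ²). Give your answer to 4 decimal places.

2.9027

D = 0.0571² + 0.1333² + 0.5525² + 0.0667² + 0.0381² + 0.0952² + 0.0571² = 0.0032604 + 0.0177689 + 0.3052563 + 0.0044489 + 0.0014516 + 0.0090630 + 0.0032604 = 0.3445095 (working shown to 7 dp, full precision carried).
So 1/D = 2.902678, i.e. 2.9027 to 4 decimal places.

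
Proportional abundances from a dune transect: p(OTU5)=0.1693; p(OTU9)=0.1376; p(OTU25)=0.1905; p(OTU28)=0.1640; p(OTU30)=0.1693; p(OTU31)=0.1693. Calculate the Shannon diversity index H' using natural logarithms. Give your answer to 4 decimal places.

Each pᵢ ln pᵢ term (working shown to 6 dp, full precision carried): 0.1693×(-1.776083)=-0.300691, 0.1376×(-1.983404)=-0.272916, 0.1905×(-1.658103)=-0.315869, 0.164×(-1.807889)=-0.296494, 0.1693×(-1.776083)=-0.300691, 0.1693×(-1.776083)=-0.300691.
Sum = -1.787351, so H' = 1.7874.

1.7874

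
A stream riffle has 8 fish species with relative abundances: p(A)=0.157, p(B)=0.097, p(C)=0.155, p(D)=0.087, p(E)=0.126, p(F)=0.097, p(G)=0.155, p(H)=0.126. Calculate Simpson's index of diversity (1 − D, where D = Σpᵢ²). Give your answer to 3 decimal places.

D = 0.157² + 0.097² + 0.155² + 0.087² + 0.126² + 0.097² + 0.155² + 0.126² = 0.02465 + 0.00941 + 0.02403 + 0.00757 + 0.01588 + 0.00941 + 0.02403 + 0.01588 = 0.13084 (working shown to 5 dp, full precision carried).
So 1 − D = 0.86916, i.e. 0.869 to 3 decimal places.

0.869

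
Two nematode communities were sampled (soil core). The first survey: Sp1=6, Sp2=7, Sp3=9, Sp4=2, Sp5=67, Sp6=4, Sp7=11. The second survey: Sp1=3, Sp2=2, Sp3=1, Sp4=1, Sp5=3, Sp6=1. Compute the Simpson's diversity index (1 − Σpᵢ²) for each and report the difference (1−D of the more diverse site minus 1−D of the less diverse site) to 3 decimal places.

The first survey: N=106, proportions 0.0566, 0.06604, 0.08491, 0.01887, 0.63208, 0.03774, 0.10377, giving 1−D = 0.57316 (working shown to 5 dp, full precision carried).
The second survey: N=11, proportions 0.27273, 0.18182, 0.09091, 0.09091, 0.27273, 0.09091, giving 1−D = 0.79339.
Difference = |0.57316 − 0.79339| = 0.22023, i.e. 0.220 to 3 decimal places.

0.220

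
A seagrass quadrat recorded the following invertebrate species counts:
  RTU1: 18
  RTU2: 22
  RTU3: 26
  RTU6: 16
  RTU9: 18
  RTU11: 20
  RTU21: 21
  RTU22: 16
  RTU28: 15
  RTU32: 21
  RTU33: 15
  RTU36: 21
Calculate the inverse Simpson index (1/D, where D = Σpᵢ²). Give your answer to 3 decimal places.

11.672

Total N = 18+22+26+16+18+20+21+16+15+21+15+21 = 229, so the proportions are 0.07860262, 0.09606987, 0.11353712, 0.069869, 0.07860262, 0.08733624, 0.09170306, 0.069869, 0.06550218, 0.09170306, 0.06550218, 0.09170306 (working shown to 8 dp, full precision carried).
D = 0.07860262² + 0.09606987² + 0.11353712² + 0.069869² + 0.07860262² + 0.08733624² + 0.09170306² + 0.069869² + 0.06550218² + 0.09170306² + 0.06550218² + 0.09170306² = 0.00617837 + 0.00922942 + 0.01289068 + 0.00488168 + 0.00617837 + 0.00762762 + 0.00840945 + 0.00488168 + 0.00429054 + 0.00840945 + 0.00429054 + 0.00840945 = 0.08567724.
So 1/D = 11.67171, i.e. 11.672 to 3 decimal places.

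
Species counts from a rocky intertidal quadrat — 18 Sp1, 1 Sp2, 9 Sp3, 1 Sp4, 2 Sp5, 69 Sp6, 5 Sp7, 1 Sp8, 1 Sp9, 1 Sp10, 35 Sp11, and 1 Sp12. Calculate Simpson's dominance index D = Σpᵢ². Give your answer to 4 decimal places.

Total N = 18+1+9+1+2+69+5+1+1+1+35+1 = 144, so the proportions are 0.125, 0.006944, 0.0625, 0.006944, 0.013889, 0.479167, 0.034722, 0.006944, 0.006944, 0.006944, 0.243056, 0.006944 (working shown to 6 dp, full precision carried).
D = 0.125² + 0.006944² + 0.0625² + 0.006944² + 0.013889² + 0.479167² + 0.034722² + 0.006944² + 0.006944² + 0.006944² + 0.243056² + 0.006944² = 0.015625 + 0.000048 + 0.003906 + 0.000048 + 0.000193 + 0.229601 + 0.001206 + 0.000048 + 0.000048 + 0.000048 + 0.059076 + 0.000048 = 0.309896.
To 4 decimal places, D = 0.3099.

0.3099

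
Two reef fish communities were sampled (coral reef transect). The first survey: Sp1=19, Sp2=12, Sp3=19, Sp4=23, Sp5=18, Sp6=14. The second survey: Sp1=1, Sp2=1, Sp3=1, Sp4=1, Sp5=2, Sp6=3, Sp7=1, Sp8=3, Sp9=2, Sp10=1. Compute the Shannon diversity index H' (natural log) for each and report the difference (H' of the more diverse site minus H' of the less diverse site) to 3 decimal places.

0.417

The first survey: N=105, proportions 0.180952, 0.114286, 0.180952, 0.219048, 0.171429, 0.133333, giving H' = 1.770175 (working shown to 6 dp, full precision carried).
The second survey: N=16, proportions 0.0625, 0.0625, 0.0625, 0.0625, 0.125, 0.1875, 0.0625, 0.1875, 0.125, 0.0625, giving H' = 2.187322.
Difference = |1.770175 − 2.187322| = 0.417147, i.e. 0.417 to 3 decimal places.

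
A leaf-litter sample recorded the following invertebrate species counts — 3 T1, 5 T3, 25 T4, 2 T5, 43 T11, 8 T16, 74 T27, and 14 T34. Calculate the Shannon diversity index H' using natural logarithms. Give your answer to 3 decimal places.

Total N = 3+5+25+2+43+8+74+14 = 174, so the proportions are 0.01724, 0.02874, 0.14368, 0.01149, 0.24713, 0.04598, 0.42529, 0.08046 (working shown to 5 dp, full precision carried).
Each pᵢ ln pᵢ term: 0.01724×(-4.06044)=-0.07001, 0.02874×(-3.54962)=-0.10200, 0.14368×(-1.94018)=-0.27876, 0.01149×(-4.46591)=-0.05133, 0.24713×(-1.39786)=-0.34545, 0.04598×(-3.07961)=-0.14159, 0.42529×(-0.85499)=-0.36362, 0.08046×(-2.52000)=-0.20276.
Sum = -1.55552, so H' = 1.556.

1.556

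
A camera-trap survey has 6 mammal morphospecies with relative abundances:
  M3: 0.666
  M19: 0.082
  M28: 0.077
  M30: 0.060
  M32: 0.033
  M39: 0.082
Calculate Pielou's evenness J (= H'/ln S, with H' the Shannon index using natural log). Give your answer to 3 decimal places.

0.647

H' = −Σ pᵢ ln pᵢ = −((-0.27071) + (-0.20508) + (-0.19742) + (-0.16880) + (-0.11257) + (-0.20508)) = 1.15968 (working shown to 5 dp, full precision carried).
With S = 6 species, ln S = 1.79176, so J = 1.15968/1.79176 = 0.64723, i.e. 0.647 to 3 decimal places.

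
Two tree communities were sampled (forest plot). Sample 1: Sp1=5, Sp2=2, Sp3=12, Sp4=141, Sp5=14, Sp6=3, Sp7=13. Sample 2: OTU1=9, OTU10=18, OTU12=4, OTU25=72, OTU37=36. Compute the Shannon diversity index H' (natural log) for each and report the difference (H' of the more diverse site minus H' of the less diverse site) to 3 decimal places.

Sample 1: N=190, proportions 0.02632, 0.01053, 0.06316, 0.74211, 0.07368, 0.01579, 0.06842, giving H' = 0.98063 (working shown to 5 dp, full precision carried).
Sample 2: N=139, proportions 0.06475, 0.1295, 0.02878, 0.51799, 0.25899, giving H' = 1.23466.
Difference = |0.98063 − 1.23466| = 0.25403, i.e. 0.254 to 3 decimal places.

0.254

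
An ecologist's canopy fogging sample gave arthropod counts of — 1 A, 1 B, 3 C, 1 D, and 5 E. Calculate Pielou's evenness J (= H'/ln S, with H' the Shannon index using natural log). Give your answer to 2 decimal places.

0.85

Total N = 1+1+3+1+5 = 11, so the proportions are 0.0909, 0.0909, 0.2727, 0.0909, 0.4545 (working shown to 4 dp, full precision carried).
H' = −Σ pᵢ ln pᵢ = −((-0.2180) + (-0.2180) + (-0.3543) + (-0.2180) + (-0.3584)) = 1.3667.
With S = 5 species, ln S = 1.6094, so J = 1.3667/1.6094 = 0.8492, i.e. 0.85 to 2 decimal places.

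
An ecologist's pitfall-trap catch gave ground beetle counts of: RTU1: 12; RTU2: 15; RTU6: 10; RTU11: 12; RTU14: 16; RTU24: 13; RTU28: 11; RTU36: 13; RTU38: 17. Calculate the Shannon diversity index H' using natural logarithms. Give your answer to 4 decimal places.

2.1835

Total N = 12+15+10+12+16+13+11+13+17 = 119, so the proportions are 0.10084, 0.12605, 0.084034, 0.10084, 0.134454, 0.109244, 0.092437, 0.109244, 0.142857 (working shown to 6 dp, full precision carried).
Each pᵢ ln pᵢ term: 0.10084×(-2.294217)=-0.231350, 0.12605×(-2.071073)=-0.261060, 0.084034×(-2.476538)=-0.208112, 0.10084×(-2.294217)=-0.231350, 0.134454×(-2.006535)=-0.269786, 0.109244×(-2.214174)=-0.241885, 0.092437×(-2.381228)=-0.220114, 0.109244×(-2.214174)=-0.241885, 0.142857×(-1.945910)=-0.277987.
Sum = -2.183527, so H' = 2.1835.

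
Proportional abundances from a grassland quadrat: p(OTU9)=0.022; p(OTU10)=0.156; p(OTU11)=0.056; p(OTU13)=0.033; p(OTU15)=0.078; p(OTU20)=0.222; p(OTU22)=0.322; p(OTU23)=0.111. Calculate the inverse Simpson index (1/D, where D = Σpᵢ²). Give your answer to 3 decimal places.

D = 0.022² + 0.156² + 0.056² + 0.033² + 0.078² + 0.222² + 0.322² + 0.111² = 0.0004840 + 0.0243360 + 0.0031360 + 0.0010890 + 0.0060840 + 0.0492840 + 0.1036840 + 0.0123210 = 0.2004180 (working shown to 7 dp, full precision carried).
So 1/D = 4.98957, i.e. 4.990 to 3 decimal places.

4.990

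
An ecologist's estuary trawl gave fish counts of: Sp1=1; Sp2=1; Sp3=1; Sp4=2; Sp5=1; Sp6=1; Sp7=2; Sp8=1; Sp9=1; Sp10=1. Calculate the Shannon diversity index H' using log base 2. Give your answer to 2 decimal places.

Total N = 1+1+1+2+1+1+2+1+1+1 = 12, so the proportions are 0.0833, 0.0833, 0.0833, 0.1667, 0.0833, 0.0833, 0.1667, 0.0833, 0.0833, 0.0833 (working shown to 4 dp, full precision carried).
Each pᵢ log₂ pᵢ term: 0.0833×(-3.5850)=-0.2987, 0.0833×(-3.5850)=-0.2987, 0.0833×(-3.5850)=-0.2987, 0.1667×(-2.5850)=-0.4308, 0.0833×(-3.5850)=-0.2987, 0.0833×(-3.5850)=-0.2987, 0.1667×(-2.5850)=-0.4308, 0.0833×(-3.5850)=-0.2987, 0.0833×(-3.5850)=-0.2987, 0.0833×(-3.5850)=-0.2987.
Sum = -3.2516, so H' = 3.25.

3.25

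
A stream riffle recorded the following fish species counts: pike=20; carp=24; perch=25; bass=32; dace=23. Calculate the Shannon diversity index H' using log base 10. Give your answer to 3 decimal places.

Total N = 20+24+25+32+23 = 124, so the proportions are 0.16129, 0.19355, 0.20161, 0.25806, 0.18548 (working shown to 5 dp, full precision carried).
Each pᵢ log₁₀ pᵢ term: 0.16129×(-0.79239)=-0.12781, 0.19355×(-0.71321)=-0.13804, 0.20161×(-0.69548)=-0.14022, 0.25806×(-0.58827)=-0.15181, 0.18548×(-0.73169)=-0.13572.
Sum = -0.69359, so H' = 0.694.

0.694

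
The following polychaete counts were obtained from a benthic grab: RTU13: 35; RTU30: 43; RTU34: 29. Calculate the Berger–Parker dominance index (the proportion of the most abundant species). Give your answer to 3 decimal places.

0.402

Total N = 35+43+29 = 107, so the proportions are 0.3271, 0.40187, 0.27103 (working shown to 5 dp, full precision carried).
The largest proportion is 0.40187, i.e. d = 0.402 to 3 decimal places.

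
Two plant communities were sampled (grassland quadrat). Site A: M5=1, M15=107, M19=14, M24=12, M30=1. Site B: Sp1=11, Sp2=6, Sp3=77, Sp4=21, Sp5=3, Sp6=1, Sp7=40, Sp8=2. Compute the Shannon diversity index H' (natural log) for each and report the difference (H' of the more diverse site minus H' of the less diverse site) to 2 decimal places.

0.72

Site A: N=135, proportions 0.00741, 0.79259, 0.1037, 0.08889, 0.00741, giving H' = 0.70706 (working shown to 5 dp, full precision carried).
Site B: N=161, proportions 0.06832, 0.03727, 0.47826, 0.13043, 0.01863, 0.00621, 0.24845, 0.01242, giving H' = 1.43064.
Difference = |0.70706 − 1.43064| = 0.72358, i.e. 0.72 to 2 decimal places.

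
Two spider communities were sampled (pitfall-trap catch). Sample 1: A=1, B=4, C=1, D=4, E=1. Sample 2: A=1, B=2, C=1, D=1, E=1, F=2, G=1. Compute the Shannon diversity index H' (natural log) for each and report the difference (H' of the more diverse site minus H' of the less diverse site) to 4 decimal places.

0.4995

Sample 1: N=11, proportions 0.090909, 0.363636, 0.090909, 0.363636, 0.090909, giving H' = 1.389681 (working shown to 6 dp, full precision carried).
Sample 2: N=9, proportions 0.111111, 0.222222, 0.111111, 0.111111, 0.111111, 0.222222, 0.111111, giving H' = 1.889159.
Difference = |1.389681 − 1.889159| = 0.499478, i.e. 0.4995 to 4 decimal places.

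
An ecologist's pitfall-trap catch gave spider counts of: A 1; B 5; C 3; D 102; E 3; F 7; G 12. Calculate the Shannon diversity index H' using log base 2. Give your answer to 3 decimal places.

1.308

Total N = 1+5+3+102+3+7+12 = 133, so the proportions are 0.00752, 0.03759, 0.02256, 0.76692, 0.02256, 0.05263, 0.09023 (working shown to 5 dp, full precision carried).
Each pᵢ log₂ pᵢ term: 0.00752×(-7.05528)=-0.05305, 0.03759×(-4.73335)=-0.17795, 0.02256×(-5.47032)=-0.12339, 0.76692×(-0.38286)=-0.29362, 0.02256×(-5.47032)=-0.12339, 0.05263×(-4.24793)=-0.22358, 0.09023×(-3.47032)=-0.31311.
Sum = -1.30808, so H' = 1.308.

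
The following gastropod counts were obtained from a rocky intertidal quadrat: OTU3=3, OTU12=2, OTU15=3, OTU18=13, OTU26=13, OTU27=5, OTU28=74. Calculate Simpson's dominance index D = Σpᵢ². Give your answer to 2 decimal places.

0.46

Total N = 3+2+3+13+13+5+74 = 113, so the proportions are 0.0265, 0.0177, 0.0265, 0.115, 0.115, 0.0442, 0.6549 (working shown to 4 dp, full precision carried).
D = 0.0265² + 0.0177² + 0.0265² + 0.115² + 0.115² + 0.0442² + 0.6549² = 0.0007 + 0.0003 + 0.0007 + 0.0132 + 0.0132 + 0.0020 + 0.4289 = 0.4590.
To 2 decimal places, D = 0.46.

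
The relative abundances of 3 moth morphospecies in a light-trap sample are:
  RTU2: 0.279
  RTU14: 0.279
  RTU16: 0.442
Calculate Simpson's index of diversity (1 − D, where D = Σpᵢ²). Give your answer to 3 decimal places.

0.649

D = 0.279² + 0.279² + 0.442² = 0.07784 + 0.07784 + 0.19536 = 0.35105 (working shown to 5 dp, full precision carried).
So 1 − D = 0.64895, i.e. 0.649 to 3 decimal places.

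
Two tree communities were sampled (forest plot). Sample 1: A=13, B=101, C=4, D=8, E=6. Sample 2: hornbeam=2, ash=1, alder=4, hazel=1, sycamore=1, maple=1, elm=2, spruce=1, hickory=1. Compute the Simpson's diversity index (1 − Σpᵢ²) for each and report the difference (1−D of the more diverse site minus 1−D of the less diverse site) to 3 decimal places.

Sample 1: N=132, proportions 0.09848, 0.76515, 0.0303, 0.06061, 0.04545, giving 1−D = 0.39819 (working shown to 5 dp, full precision carried).
Sample 2: N=14, proportions 0.14286, 0.07143, 0.28571, 0.07143, 0.07143, 0.07143, 0.14286, 0.07143, 0.07143, giving 1−D = 0.84694.
Difference = |0.39819 − 0.84694| = 0.44875, i.e. 0.449 to 3 decimal places.

0.449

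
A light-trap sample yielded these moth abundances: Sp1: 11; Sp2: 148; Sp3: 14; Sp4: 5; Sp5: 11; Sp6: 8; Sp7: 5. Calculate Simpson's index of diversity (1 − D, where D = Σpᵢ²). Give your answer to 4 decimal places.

Total N = 11+148+14+5+11+8+5 = 202, so the proportions are 0.054455, 0.732673, 0.069307, 0.024752, 0.054455, 0.039604, 0.024752 (working shown to 6 dp, full precision carried).
D = 0.054455² + 0.732673² + 0.069307² + 0.024752² + 0.054455² + 0.039604² + 0.024752² = 0.002965 + 0.536810 + 0.004803 + 0.000613 + 0.002965 + 0.001568 + 0.000613 = 0.550338.
So 1 − D = 0.449662, i.e. 0.4497 to 4 decimal places.

0.4497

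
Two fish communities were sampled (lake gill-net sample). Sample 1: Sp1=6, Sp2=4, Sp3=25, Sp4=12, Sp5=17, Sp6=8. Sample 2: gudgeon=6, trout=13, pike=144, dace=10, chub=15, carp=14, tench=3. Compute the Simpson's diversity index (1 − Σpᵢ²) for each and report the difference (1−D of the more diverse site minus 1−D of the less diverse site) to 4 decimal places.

0.2844

Sample 1: N=72, proportions 0.083333, 0.055556, 0.347222, 0.166667, 0.236111, 0.111111, giving 1−D = 0.773534 (working shown to 6 dp, full precision carried).
Sample 2: N=205, proportions 0.029268, 0.063415, 0.702439, 0.04878, 0.073171, 0.068293, 0.014634, giving 1−D = 0.489090.
Difference = |0.773534 − 0.489090| = 0.284444, i.e. 0.2844 to 4 decimal places.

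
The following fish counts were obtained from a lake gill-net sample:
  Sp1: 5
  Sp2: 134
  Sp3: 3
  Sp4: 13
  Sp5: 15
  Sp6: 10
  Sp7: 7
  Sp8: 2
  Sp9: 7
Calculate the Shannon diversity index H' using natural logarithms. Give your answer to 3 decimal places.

1.231

Total N = 5+134+3+13+15+10+7+2+7 = 196, so the proportions are 0.02551, 0.68367, 0.01531, 0.06633, 0.07653, 0.05102, 0.03571, 0.0102, 0.03571 (working shown to 5 dp, full precision carried).
Each pᵢ ln pᵢ term: 0.02551×(-3.66868)=-0.09359, 0.68367×(-0.38027)=-0.25998, 0.01531×(-4.17950)=-0.06397, 0.06633×(-2.71317)=-0.17995, 0.07653×(-2.57006)=-0.19669, 0.05102×(-2.97553)=-0.15181, 0.03571×(-3.33220)=-0.11901, 0.0102×(-4.58497)=-0.04679, 0.03571×(-3.33220)=-0.11901.
Sum = -1.23080, so H' = 1.231.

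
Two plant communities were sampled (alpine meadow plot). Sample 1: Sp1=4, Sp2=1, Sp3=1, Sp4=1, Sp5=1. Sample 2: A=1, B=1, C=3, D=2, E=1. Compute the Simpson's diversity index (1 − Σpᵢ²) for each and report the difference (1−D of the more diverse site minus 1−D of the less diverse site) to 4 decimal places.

Sample 1: N=8, proportions 0.5, 0.125, 0.125, 0.125, 0.125, giving 1−D = 0.687500 (working shown to 6 dp, full precision carried).
Sample 2: N=8, proportions 0.125, 0.125, 0.375, 0.25, 0.125, giving 1−D = 0.750000.
Difference = |0.687500 − 0.750000| = 0.062500, i.e. 0.0625 to 4 decimal places.

0.0625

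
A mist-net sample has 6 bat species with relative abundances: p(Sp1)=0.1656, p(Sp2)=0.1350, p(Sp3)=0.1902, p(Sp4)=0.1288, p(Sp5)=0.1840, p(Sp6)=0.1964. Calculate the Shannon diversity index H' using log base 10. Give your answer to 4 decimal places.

Each pᵢ log₁₀ pᵢ term (working shown to 6 dp, full precision carried): 0.1656×(-0.780940)=-0.129324, 0.135×(-0.869666)=-0.117405, 0.1902×(-0.720789)=-0.137094, 0.1288×(-0.890084)=-0.114643, 0.184×(-0.735182)=-0.135274, 0.1964×(-0.706859)=-0.138827.
Sum = -0.772566, so H' = 0.7726.

0.7726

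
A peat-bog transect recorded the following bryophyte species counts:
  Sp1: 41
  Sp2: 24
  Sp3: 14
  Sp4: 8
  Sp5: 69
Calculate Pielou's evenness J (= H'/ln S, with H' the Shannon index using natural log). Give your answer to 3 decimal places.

0.850

Total N = 41+24+14+8+69 = 156, so the proportions are 0.26282, 0.15385, 0.08974, 0.05128, 0.44231 (working shown to 5 dp, full precision carried).
H' = −Σ pᵢ ln pᵢ = −((-0.35120) + (-0.28797) + (-0.21635) + (-0.15233) + (-0.36081)) = 1.36867.
With S = 5 species, ln S = 1.60944, so J = 1.36867/1.60944 = 0.85040, i.e. 0.850 to 3 decimal places.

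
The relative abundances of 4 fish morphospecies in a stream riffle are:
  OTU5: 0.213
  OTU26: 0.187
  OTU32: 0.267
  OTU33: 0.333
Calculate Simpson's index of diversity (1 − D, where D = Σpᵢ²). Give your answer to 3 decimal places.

D = 0.213² + 0.187² + 0.267² + 0.333² = 0.04537 + 0.03497 + 0.07129 + 0.11089 = 0.26252 (working shown to 5 dp, full precision carried).
So 1 − D = 0.73748, i.e. 0.737 to 3 decimal places.

0.737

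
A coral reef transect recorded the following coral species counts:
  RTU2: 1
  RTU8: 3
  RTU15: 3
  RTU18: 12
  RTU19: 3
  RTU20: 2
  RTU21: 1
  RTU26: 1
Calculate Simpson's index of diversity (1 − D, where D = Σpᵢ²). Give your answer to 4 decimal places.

Total N = 1+3+3+12+3+2+1+1 = 26, so the proportions are 0.038462, 0.115385, 0.115385, 0.461538, 0.115385, 0.076923, 0.038462, 0.038462 (working shown to 6 dp, full precision carried).
D = 0.038462² + 0.115385² + 0.115385² + 0.461538² + 0.115385² + 0.076923² + 0.038462² + 0.038462² = 0.001479 + 0.013314 + 0.013314 + 0.213018 + 0.013314 + 0.005917 + 0.001479 + 0.001479 = 0.263314.
So 1 − D = 0.736686, i.e. 0.7367 to 4 decimal places.

0.7367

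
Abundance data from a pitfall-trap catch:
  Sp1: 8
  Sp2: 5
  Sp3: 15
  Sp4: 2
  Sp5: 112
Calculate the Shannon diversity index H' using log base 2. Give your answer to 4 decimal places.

1.1030

Total N = 8+5+15+2+112 = 142, so the proportions are 0.056338, 0.035211, 0.105634, 0.014085, 0.788732 (working shown to 6 dp, full precision carried).
Each pᵢ log₂ pᵢ term: 0.056338×(-4.149747)=-0.233789, 0.035211×(-4.827819)=-0.169994, 0.105634×(-3.242857)=-0.342555, 0.014085×(-6.149747)=-0.086616, 0.788732×(-0.342392)=-0.270056.
Sum = -1.103009, so H' = 1.1030.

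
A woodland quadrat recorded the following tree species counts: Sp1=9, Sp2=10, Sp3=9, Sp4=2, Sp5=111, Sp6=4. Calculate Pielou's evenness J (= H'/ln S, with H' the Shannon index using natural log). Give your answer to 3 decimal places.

0.498

Total N = 9+10+9+2+111+4 = 145, so the proportions are 0.06207, 0.06897, 0.06207, 0.01379, 0.76552, 0.02759 (working shown to 5 dp, full precision carried).
H' = −Σ pᵢ ln pᵢ = −((-0.17252) + (-0.18442) + (-0.17252) + (-0.05908) + (-0.20455) + (-0.09905)) = 0.89215.
With S = 6 species, ln S = 1.79176, so J = 0.89215/1.79176 = 0.49792, i.e. 0.498 to 3 decimal places.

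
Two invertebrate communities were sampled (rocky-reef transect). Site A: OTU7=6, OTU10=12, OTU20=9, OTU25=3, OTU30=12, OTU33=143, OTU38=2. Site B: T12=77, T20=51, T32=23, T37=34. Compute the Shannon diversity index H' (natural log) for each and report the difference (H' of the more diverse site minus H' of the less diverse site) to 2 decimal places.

Site A: N=187, proportions 0.0321, 0.0642, 0.0481, 0.016, 0.0642, 0.7647, 0.0107, giving H' = 0.9288 (working shown to 4 dp, full precision carried).
Site B: N=185, proportions 0.4162, 0.2757, 0.1243, 0.1838, giving H' = 1.2906.
Difference = |0.9288 − 1.2906| = 0.3618, i.e. 0.36 to 2 decimal places.

0.36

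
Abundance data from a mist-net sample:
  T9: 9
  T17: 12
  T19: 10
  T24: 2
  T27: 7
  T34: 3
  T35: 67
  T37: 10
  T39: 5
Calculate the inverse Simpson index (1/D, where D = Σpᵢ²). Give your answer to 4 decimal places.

Total N = 9+12+10+2+7+3+67+10+5 = 125, so the proportions are 0.072, 0.096, 0.08, 0.016, 0.056, 0.024, 0.536, 0.08, 0.04 (working shown to 7 dp, full precision carried).
D = 0.072² + 0.096² + 0.08² + 0.016² + 0.056² + 0.024² + 0.536² + 0.08² + 0.04² = 0.0051840 + 0.0092160 + 0.0064000 + 0.0002560 + 0.0031360 + 0.0005760 + 0.2872960 + 0.0064000 + 0.0016000 = 0.3200640.
So 1/D = 3.124375, i.e. 3.1244 to 4 decimal places.

3.1244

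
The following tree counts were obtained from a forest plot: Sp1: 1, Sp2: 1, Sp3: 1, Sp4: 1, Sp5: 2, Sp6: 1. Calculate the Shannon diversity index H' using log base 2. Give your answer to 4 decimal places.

2.5216

Total N = 1+1+1+1+2+1 = 7, so the proportions are 0.142857, 0.142857, 0.142857, 0.142857, 0.285714, 0.142857 (working shown to 6 dp, full precision carried).
Each pᵢ log₂ pᵢ term: 0.142857×(-2.807355)=-0.401051, 0.142857×(-2.807355)=-0.401051, 0.142857×(-2.807355)=-0.401051, 0.142857×(-2.807355)=-0.401051, 0.285714×(-1.807355)=-0.516387, 0.142857×(-2.807355)=-0.401051.
Sum = -2.521641, so H' = 2.5216.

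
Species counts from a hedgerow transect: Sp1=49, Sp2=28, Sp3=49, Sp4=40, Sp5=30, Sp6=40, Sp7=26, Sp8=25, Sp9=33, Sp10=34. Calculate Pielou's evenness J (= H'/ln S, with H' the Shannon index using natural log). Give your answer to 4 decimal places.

Total N = 49+28+49+40+30+40+26+25+33+34 = 354, so the proportions are 0.138418, 0.079096, 0.138418, 0.112994, 0.084746, 0.112994, 0.073446, 0.070621, 0.09322, 0.096045 (working shown to 6 dp, full precision carried).
H' = −Σ pᵢ ln pᵢ = −((-0.273719) + (-0.200674) + (-0.273719) + (-0.246375) + (-0.209161) + (-0.246375) + (-0.191783) + (-0.187177) + (-0.221192) + (-0.225028)) = 2.275201.
With S = 10 species, ln S = 2.302585, so J = 2.275201/2.302585 = 0.988107, i.e. 0.9881 to 4 decimal places.

0.9881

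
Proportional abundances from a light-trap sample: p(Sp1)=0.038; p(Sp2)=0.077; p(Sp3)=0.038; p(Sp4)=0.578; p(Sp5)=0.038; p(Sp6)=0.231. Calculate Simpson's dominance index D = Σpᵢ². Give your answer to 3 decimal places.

0.398

D = 0.038² + 0.077² + 0.038² + 0.578² + 0.038² + 0.231² = 0.00144 + 0.00593 + 0.00144 + 0.33408 + 0.00144 + 0.05336 = 0.39771 (working shown to 5 dp, full precision carried).
To 3 decimal places, D = 0.398.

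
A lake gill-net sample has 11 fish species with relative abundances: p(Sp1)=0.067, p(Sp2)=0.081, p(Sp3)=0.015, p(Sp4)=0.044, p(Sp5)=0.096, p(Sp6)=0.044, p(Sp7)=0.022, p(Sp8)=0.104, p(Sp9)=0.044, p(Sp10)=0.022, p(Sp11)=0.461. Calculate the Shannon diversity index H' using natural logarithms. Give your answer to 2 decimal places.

1.85

Each pᵢ ln pᵢ term (working shown to 4 dp, full precision carried): 0.067×(-2.7031)=-0.1811, 0.081×(-2.5133)=-0.2036, 0.015×(-4.1997)=-0.0630, 0.044×(-3.1236)=-0.1374, 0.096×(-2.3434)=-0.2250, 0.044×(-3.1236)=-0.1374, 0.022×(-3.8167)=-0.0840, 0.104×(-2.2634)=-0.2354, 0.044×(-3.1236)=-0.1374, 0.022×(-3.8167)=-0.0840, 0.461×(-0.7744)=-0.3570.
Sum = -1.8453, so H' = 1.85.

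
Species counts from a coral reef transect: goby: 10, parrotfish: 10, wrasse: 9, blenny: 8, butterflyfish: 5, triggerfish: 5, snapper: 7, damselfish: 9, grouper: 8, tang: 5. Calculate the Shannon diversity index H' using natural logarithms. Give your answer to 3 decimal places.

Total N = 10+10+9+8+5+5+7+9+8+5 = 76, so the proportions are 0.13158, 0.13158, 0.11842, 0.10526, 0.06579, 0.06579, 0.09211, 0.11842, 0.10526, 0.06579 (working shown to 5 dp, full precision carried).
Each pᵢ ln pᵢ term: 0.13158×(-2.02815)=-0.26686, 0.13158×(-2.02815)=-0.26686, 0.11842×(-2.13351)=-0.25265, 0.10526×(-2.25129)=-0.23698, 0.06579×(-2.72130)=-0.17903, 0.06579×(-2.72130)=-0.17903, 0.09211×(-2.38482)=-0.21965, 0.11842×(-2.13351)=-0.25265, 0.10526×(-2.25129)=-0.23698, 0.06579×(-2.72130)=-0.17903.
Sum = -2.26974, so H' = 2.270.

2.270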